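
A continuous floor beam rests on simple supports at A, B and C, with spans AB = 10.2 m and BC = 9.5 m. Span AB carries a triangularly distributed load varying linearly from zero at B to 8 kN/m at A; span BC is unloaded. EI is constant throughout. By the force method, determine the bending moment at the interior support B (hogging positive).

M_B = 25.14 kN·m

Release continuity at B by inserting a hinge; the redundant is the internal moment M_B. The primary structure is two simply-supported spans AB and BC.
End slopes at the hinge B, treating each span as simply supported:
  span AB: triangular load, peak 8: 7w₀L³/(360EI) = 165.1/EI
  relative rotation θ_0 = (165.1 + 0)/EI = 165.1/EI
A unit hogging moment at B produces rotation L₁/(3EI) + L₂/(3EI) = 6.567/EI.
Slope continuity at B: θ_0 = M_B·6.567/EI, so M_B = 165.1/6.567 = 25.14 kN·m (hogging).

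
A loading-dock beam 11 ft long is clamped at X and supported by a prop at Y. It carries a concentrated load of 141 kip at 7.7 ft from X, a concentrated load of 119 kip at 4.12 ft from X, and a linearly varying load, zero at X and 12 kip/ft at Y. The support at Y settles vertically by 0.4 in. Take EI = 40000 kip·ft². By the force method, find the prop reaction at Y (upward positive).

R_Y = 134.7 kip

Remove the prop at Y; the released (primary) structure is a cantilever built in at X.
Deflection at Y on the released cantilever, summing each load's contribution:
  point load 141 at a = 7.7: Pa²(3L − a)/(6EI) = 35251/EI
  point load 119 at a = 4.12: Pa²(3L − a)/(6EI) = 9723/EI
  triangular load, peak 12 at the free end: 11w₀L⁴/(120EI) = 16105/EI
  δ_0 = 61079/EI
Tip deflection under a unit load at Y: L³/(3EI) = 443.7/EI.
With EI = 40000 kip·ft²: δ_0 = 1.527 ft and δ_{YY} = 0.011092 ft/kip.
Compatibility — the beam at Y must follow the support down by 0.03333 ft: δ_0 − R_Y·δ_{YY} = 0.03333, so R_Y = (1.527 − 0.03333)/0.011092 = 134.7 kip.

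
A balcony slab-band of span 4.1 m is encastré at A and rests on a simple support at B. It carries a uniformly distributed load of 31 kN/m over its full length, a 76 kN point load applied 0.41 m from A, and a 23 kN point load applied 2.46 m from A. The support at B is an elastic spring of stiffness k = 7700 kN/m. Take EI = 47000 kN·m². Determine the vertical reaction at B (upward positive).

Take the reaction at B as the redundant and release it; the primary structure is a cantilever fixed at A.
Downward deflection at the released point B due to the loads:
  UDL 31: wL⁴/(8EI) = 1095/EI
  point load 76 at a = 0.41: Pa²(3L − a)/(6EI) = 25.32/EI
  point load 23 at a = 2.46: Pa²(3L − a)/(6EI) = 228.3/EI
  δ_0 = 1349/EI
Tip deflection under a unit load at B: L³/(3EI) = 22.97/EI.
With EI = 47000 kN·m²: δ_0 = 0.028693 m and δ_{BB} = 0.000489 m/kN.
Compatibility — the spring shortens by R_B/k under the reaction it provides: δ_0 − R_B·δ_{BB} = R_B/k. With 1/k = 0.00013 m/kN, R_B = δ_0 / (δ_{BB} + 1/k) = 0.028693 / (0.000489 + 0.00013) = 46.38 kN.

R_B = 46.38 kN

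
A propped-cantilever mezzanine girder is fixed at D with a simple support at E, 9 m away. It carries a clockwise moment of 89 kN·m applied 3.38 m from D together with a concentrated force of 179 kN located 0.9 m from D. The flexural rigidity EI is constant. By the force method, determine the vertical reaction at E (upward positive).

Choose R_E as the redundant. The primary structure is the cantilever fixed at D.
Free-end deflection of the primary structure under the applied loading (downward +):
  clockwise couple 89 at a = 3.38: M₀a(2L − a)/(2EI) = 2199/EI
  point load 179 at a = 0.9: Pa²(3L − a)/(6EI) = 630.7/EI
  δ_0 = 2830/EI
Tip deflection under a unit load at E: L³/(3EI) = 243/EI.
The prop prevents deflection at E: R_E = δ_0/δ_{EE} = 2830/243 = 11.64 kN.

R_E = 11.64 kN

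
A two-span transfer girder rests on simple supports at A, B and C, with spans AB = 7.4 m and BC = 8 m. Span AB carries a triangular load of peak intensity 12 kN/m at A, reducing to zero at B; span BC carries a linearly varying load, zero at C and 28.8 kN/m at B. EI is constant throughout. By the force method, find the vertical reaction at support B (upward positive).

Take M_B as the redundant. Released structure: two simple spans AB and BC with a hinge at B.
End slopes at the hinge B, treating each span as simply supported:
  span AB: triangular load, peak 12: 7w₀L³/(360EI) = 94.55/EI
  span BC: triangular load, peak 28.8: w₀L³/(45EI) = 327.7/EI
  relative rotation θ_0 = (94.55 + 327.7)/EI = 422.2/EI
A unit hogging moment at B produces rotation L₁/(3EI) + L₂/(3EI) = 5.133/EI.
Slope continuity at B: θ_0 = M_B·5.133/EI, so M_B = 422.2/5.133 = 82.25 kN·m (hogging).
Span AB, ΣM about A with M_B applied at B: R_B^{AB}·7.4 = 109.5 + 82.25, so R_B^{AB} = 25.92 kN and R_A = 44.4 − 25.92 = 18.48 kN.
Span BC, ΣM about C: R_B^{BC}·8 = 614.4 + 82.25, so R_B^{BC} = 87.08 kN and R_C = 115.2 − 87.08 = 28.12 kN.
R_B = 25.92 + 87.08 = 113 kN.

R_B = 113 kN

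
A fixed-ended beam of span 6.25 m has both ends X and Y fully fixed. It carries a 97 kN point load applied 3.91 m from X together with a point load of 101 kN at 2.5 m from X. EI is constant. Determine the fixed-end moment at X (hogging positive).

M_X = 144.1 kN·m

Release both end moments; the primary structure is a simply-supported span XY with redundants M_X and M_Y.
Simple-span end rotations at X and Y under the given loads:
  at X: point load 97 at a = 3.91: Pab(L + b)/(6LEI) = 203.3/EI
  at Y: point load 97 at a = 3.91: Pab(L + a)/(6LEI) = 240.5/EI
  at X: point load 101 at a = 2.5: Pab(L + b)/(6LEI) = 252.5/EI
  at Y: point load 101 at a = 2.5: Pab(L + a)/(6LEI) = 220.9/EI
  θ_X0 = 455.8/EI,  θ_Y0 = 461.4/EI
Flexibility coefficients: a unit moment at one end gives L/(3EI) there and L/(6EI) at the far end, so f₁₁ = f₂₂ = 2.083/EI and f₁₂ = f₂₁ = 1.042/EI.
Compatibility — zero rotation at each built-in end:
  2.083 M_X + 1.042 M_Y = 455.8
  1.042 M_X + 2.083 M_Y = 461.4
Solving the pair gives M_X = 144.1 kN·m and M_Y = 149.4 kN·m (hogging).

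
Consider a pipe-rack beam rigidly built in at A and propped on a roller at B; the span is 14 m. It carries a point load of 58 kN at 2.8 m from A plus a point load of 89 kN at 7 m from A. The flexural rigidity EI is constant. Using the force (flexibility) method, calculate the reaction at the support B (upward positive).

Choose R_B as the redundant. The primary structure is the cantilever fixed at A.
Deflection at B on the released cantilever, summing each load's contribution:
  point load 58 at a = 2.8: Pa²(3L − a)/(6EI) = 2971/EI
  point load 89 at a = 7: Pa²(3L − a)/(6EI) = 25439/EI
  δ_0 = 28410/EI
Flexibility coefficient — unit upward force at B: δ_{BB} = L³/(3EI) = 914.7/EI.
Compatibility at B: δ_0 − R_B·δ_{BB} = 0, so R_B = 28410/914.7 = 31.06 kN.

R_B = 31.06 kN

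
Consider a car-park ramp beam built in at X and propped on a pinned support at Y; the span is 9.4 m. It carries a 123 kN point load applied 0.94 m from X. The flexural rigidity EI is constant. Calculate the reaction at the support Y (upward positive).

Release the roller at Y. Primary structure: cantilever fixed at X.
Deflection at Y on the released cantilever, summing each load's contribution:
  point load 123 at a = 0.94: Pa²(3L − a)/(6EI) = 493.8/EI
Flexibility coefficient — unit upward force at Y: δ_{YY} = L³/(3EI) = 276.9/EI.
The prop prevents deflection at Y: R_Y = δ_0/δ_{YY} = 493.8/276.9 = 1.784 kN.

R_Y = 1.784 kN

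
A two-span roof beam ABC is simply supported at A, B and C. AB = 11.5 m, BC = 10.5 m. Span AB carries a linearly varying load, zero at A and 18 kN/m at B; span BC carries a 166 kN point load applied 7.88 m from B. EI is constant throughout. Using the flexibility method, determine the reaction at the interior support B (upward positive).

R_B = 143.3 kN

Release continuity at B by inserting a hinge; the redundant is the internal moment M_B. The primary structure is two simply-supported spans AB and BC.
Discontinuity in slope at B on the released structure — sum the simple-span end rotations:
  span AB: triangular load, peak 18: w₀L³/(45EI) = 608.4/EI
  span BC: point load 166 at a = 7.88: Pab(L + b)/(6LEI) = 713.7/EI
  relative rotation θ_0 = (608.4 + 713.7)/EI = 1322/EI
A unit hogging moment at B produces rotation L₁/(3EI) + L₂/(3EI) = 7.333/EI.
Compatibility: M_B·(L₁+L₂)/(3EI) = θ_0, giving M_B = 180.3 kN·m (hogging).
Span AB, ΣM about A with M_B applied at B: R_B^{AB}·11.5 = 793.5 + 180.3, so R_B^{AB} = 84.68 kN and R_A = 103.5 − 84.68 = 18.82 kN.
Span BC, ΣM about C: R_B^{BC}·10.5 = 434.9 + 180.3, so R_B^{BC} = 58.59 kN and R_C = 166 − 58.59 = 107.4 kN.
R_B = 84.68 + 58.59 = 143.3 kN.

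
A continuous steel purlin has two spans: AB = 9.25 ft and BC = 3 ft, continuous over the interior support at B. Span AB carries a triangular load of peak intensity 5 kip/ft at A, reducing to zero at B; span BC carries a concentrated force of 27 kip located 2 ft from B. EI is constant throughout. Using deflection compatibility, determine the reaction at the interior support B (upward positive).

R_B = 26.32 kip

Take M_B as the redundant. Released structure: two simple spans AB and BC with a hinge at B.
Discontinuity in slope at B on the released structure — sum the simple-span end rotations:
  span AB: triangular load, peak 5: 7w₀L³/(360EI) = 76.95/EI
  span BC: point load 27 at a = 2: Pab(L + b)/(6LEI) = 12/EI
  relative rotation θ_0 = (76.95 + 12)/EI = 88.95/EI
A unit hogging moment at B produces rotation L₁/(3EI) + L₂/(3EI) = 4.083/EI.
Slope continuity at B: θ_0 = M_B·4.083/EI, so M_B = 88.95/4.083 = 21.78 kip·ft (hogging).
Span AB, ΣM about A with M_B applied at B: R_B^{AB}·9.25 = 71.3 + 21.78, so R_B^{AB} = 10.06 kip and R_A = 23.12 − 10.06 = 13.06 kip.
Span BC, ΣM about C: R_B^{BC}·3 = 27 + 21.78, so R_B^{BC} = 16.26 kip and R_C = 27 − 16.26 = 10.74 kip.
R_B = 10.06 + 16.26 = 26.32 kip.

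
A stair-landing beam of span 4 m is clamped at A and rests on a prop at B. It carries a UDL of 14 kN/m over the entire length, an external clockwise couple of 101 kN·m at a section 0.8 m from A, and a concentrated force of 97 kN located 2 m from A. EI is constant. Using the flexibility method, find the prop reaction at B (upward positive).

R_B = 64.95 kN

Remove the prop at B; the released (primary) structure is a cantilever built in at A.
Deflection at B on the released cantilever, summing each load's contribution:
  UDL 14: wL⁴/(8EI) = 448/EI
  clockwise couple 101 at a = 0.8: M₀a(2L − a)/(2EI) = 290.9/EI
  point load 97 at a = 2: Pa²(3L − a)/(6EI) = 646.7/EI
  δ_0 = 1386/EI
Tip deflection under a unit load at B: L³/(3EI) = 21.33/EI.
The prop prevents deflection at B: R_B = δ_0/δ_{BB} = 1386/21.33 = 64.95 kN.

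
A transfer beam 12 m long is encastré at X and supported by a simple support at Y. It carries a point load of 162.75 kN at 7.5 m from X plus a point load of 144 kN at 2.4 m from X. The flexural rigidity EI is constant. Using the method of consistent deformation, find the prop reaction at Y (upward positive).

Remove the prop at Y; the released (primary) structure is a cantilever built in at X.
Deflection at Y on the released cantilever, summing each load's contribution:
  point load 162.75 at a = 7.5: Pa²(3L − a)/(6EI) = 43485/EI
  point load 144 at a = 2.4: Pa²(3L − a)/(6EI) = 4645/EI
  δ_0 = 48130/EI
Flexibility coefficient — unit upward force at Y: δ_{YY} = L³/(3EI) = 576/EI.
The prop prevents deflection at Y: R_Y = δ_0/δ_{YY} = 48130/576 = 83.56 kN.

R_Y = 83.56 kN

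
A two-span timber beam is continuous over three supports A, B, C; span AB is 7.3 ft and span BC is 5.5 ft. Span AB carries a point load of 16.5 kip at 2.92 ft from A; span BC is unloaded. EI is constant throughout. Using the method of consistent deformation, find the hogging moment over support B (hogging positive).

Take M_B as the redundant. Released structure: two simple spans AB and BC with a hinge at B.
Rotations at B on the released spans (each span's end-slope, ×1/EI):
  span AB: point load 16.5 at a = 2.92: Pab(L + a)/(6LEI) = 49.24/EI
  relative rotation θ_0 = (49.24 + 0)/EI = 49.24/EI
A unit hogging moment at B produces rotation L₁/(3EI) + L₂/(3EI) = 4.267/EI.
Compatibility: M_B·(L₁+L₂)/(3EI) = θ_0, giving M_B = 11.54 kip·ft (hogging).

M_B = 11.54 kip·ft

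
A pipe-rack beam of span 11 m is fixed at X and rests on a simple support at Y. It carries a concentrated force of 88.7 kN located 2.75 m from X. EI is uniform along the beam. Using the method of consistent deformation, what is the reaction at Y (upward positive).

Choose R_Y as the redundant. The primary structure is the cantilever fixed at X.
Primary-structure tip deflection at Y by superposition:
  point load 88.7 at a = 2.75: Pa²(3L − a)/(6EI) = 3382/EI
Flexibility coefficient — unit upward force at Y: δ_{YY} = L³/(3EI) = 443.7/EI.
Compatibility at Y: δ_0 − R_Y·δ_{YY} = 0, so R_Y = 3382/443.7 = 7.623 kN.

R_Y = 7.623 kN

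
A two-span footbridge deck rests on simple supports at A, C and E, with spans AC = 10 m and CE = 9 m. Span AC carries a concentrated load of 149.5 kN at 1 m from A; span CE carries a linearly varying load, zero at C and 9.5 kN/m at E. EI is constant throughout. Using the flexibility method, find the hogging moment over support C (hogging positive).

Release continuity at C by inserting a hinge; the redundant is the internal moment M_C. The primary structure is two simply-supported spans AC and CE.
End slopes at the hinge C, treating each span as simply supported:
  span AC: point load 149.5 at a = 1: Pab(L + a)/(6LEI) = 246.7/EI
  span CE: triangular load, peak 9.5: 7w₀L³/(360EI) = 134.7/EI
  relative rotation θ_0 = (246.7 + 134.7)/EI = 381.3/EI
A unit hogging moment at C produces rotation L₁/(3EI) + L₂/(3EI) = 6.333/EI.
Slope continuity at C: θ_0 = M_C·6.333/EI, so M_C = 381.3/6.333 = 60.21 kN·m (hogging).

M_C = 60.21 kN·m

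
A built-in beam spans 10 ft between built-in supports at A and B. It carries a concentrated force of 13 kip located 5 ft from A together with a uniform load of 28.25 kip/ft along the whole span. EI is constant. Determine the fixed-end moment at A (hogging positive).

M_A = 251.7 kip·ft

Release both end moments; the primary structure is a simply-supported span AB with redundants M_A and M_B.
End rotations of the released simple span under the applied load (×1/EI):
  at A: point load 13 at a = 5: Pab(L + b)/(6LEI) = 81.25/EI
  at B: point load 13 at a = 5: Pab(L + a)/(6LEI) = 81.25/EI
  at A: UDL 28.25: wL³/(24EI) = 1177/EI
  at B: UDL 28.25: wL³/(24EI) = 1177/EI
  θ_A0 = 1258/EI,  θ_B0 = 1258/EI
Flexibility coefficients: a unit moment at one end gives L/(3EI) there and L/(6EI) at the far end, so f₁₁ = f₂₂ = 3.333/EI and f₁₂ = f₂₁ = 1.667/EI.
Compatibility — zero rotation at each built-in end:
  3.333 M_A + 1.667 M_B = 1258
  1.667 M_A + 3.333 M_B = 1258
Solving the pair gives M_A = 251.7 kip·ft and M_B = 251.7 kip·ft (hogging).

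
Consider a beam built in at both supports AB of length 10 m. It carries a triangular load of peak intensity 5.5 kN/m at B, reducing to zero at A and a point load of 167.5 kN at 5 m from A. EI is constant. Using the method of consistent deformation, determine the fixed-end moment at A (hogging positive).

M_A = 227.7 kN·m

Release both end moments; the primary structure is a simply-supported span AB with redundants M_A and M_B.
On the primary (simply-supported) span, the end slopes from the loading are:
  at A: triangular load, peak 5.5: 7w₀L³/(360EI) = 106.9/EI
  at B: triangular load, peak 5.5: w₀L³/(45EI) = 122.2/EI
  at A: point load 167.5 at a = 5: Pab(L + b)/(6LEI) = 1047/EI
  at B: point load 167.5 at a = 5: Pab(L + a)/(6LEI) = 1047/EI
  θ_A0 = 1154/EI,  θ_B0 = 1169/EI
Flexibility coefficients: a unit moment at one end gives L/(3EI) there and L/(6EI) at the far end, so f₁₁ = f₂₂ = 3.333/EI and f₁₂ = f₂₁ = 1.667/EI.
Compatibility — zero rotation at each built-in end:
  3.333 M_A + 1.667 M_B = 1154
  1.667 M_A + 3.333 M_B = 1169
Solving the pair gives M_A = 227.7 kN·m and M_B = 236.9 kN·m (hogging).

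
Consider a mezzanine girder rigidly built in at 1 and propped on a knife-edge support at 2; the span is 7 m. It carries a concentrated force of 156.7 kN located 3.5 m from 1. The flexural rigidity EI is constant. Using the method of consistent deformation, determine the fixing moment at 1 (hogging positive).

Take the reaction at 2 as the redundant and release it; the primary structure is a cantilever fixed at 1.
Free-end deflection of the primary structure under the applied loading (downward +):
  point load 156.7 at a = 3.5: Pa²(3L − a)/(6EI) = 5599/EI
Flexibility coefficient — unit upward force at 2: δ_{22} = L³/(3EI) = 114.3/EI.
Compatibility at 2: δ_0 − R_2·δ_{22} = 0, so R_2 = 5599/114.3 = 48.97 kN.
Moment equilibrium about 1: M_1 = Σ(load moments about 1) − R_2·L = 548.5 − 48.97×7 = 205.7 kN·m.

M_1 = 205.7 kN·m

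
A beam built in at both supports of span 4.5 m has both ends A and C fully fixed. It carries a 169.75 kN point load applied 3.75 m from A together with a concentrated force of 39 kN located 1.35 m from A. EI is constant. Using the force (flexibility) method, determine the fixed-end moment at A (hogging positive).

Take the two fixed-end moments M_A, M_C as redundants; the released structure is the simple span AC.
Simple-span end rotations at A and C under the given loads:
  at A: point load 169.75 at a = 3.75: Pab(L + b)/(6LEI) = 92.83/EI
  at C: point load 169.75 at a = 3.75: Pab(L + a)/(6LEI) = 145.9/EI
  at A: point load 39 at a = 1.35: Pab(L + b)/(6LEI) = 46.99/EI
  at C: point load 39 at a = 1.35: Pab(L + a)/(6LEI) = 35.93/EI
  θ_A0 = 139.8/EI,  θ_C0 = 181.8/EI
Flexibility coefficients: a unit moment at one end gives L/(3EI) there and L/(6EI) at the far end, so f₁₁ = f₂₂ = 1.5/EI and f₁₂ = f₂₁ = 0.75/EI.
Compatibility — zero rotation at each built-in end:
  1.5 M_A + 0.75 M_C = 139.8
  0.75 M_A + 1.5 M_C = 181.8
Solving the pair gives M_A = 43.48 kN·m and M_C = 99.47 kN·m (hogging).

M_A = 43.48 kN·m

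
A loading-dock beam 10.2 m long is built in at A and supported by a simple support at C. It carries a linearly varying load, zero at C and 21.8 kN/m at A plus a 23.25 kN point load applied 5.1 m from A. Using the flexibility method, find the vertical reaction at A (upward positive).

R_A = 104.9 kN

Remove the prop at C; the released (primary) structure is a cantilever built in at A.
Downward deflection at the released point C due to the loads:
  triangular load, peak 21.8 at the fixed end: w₀L⁴/(30EI) = 7866/EI
  point load 23.25 at a = 5.1: Pa²(3L − a)/(6EI) = 2570/EI
  δ_0 = 10436/EI
Tip deflection under a unit load at C: L³/(3EI) = 353.7/EI.
Compatibility at C: δ_0 − R_C·δ_{CC} = 0, so R_C = 10436/353.7 = 29.5 kN.
Vertical equilibrium: R_A = ΣP − R_C = 134.4 − 29.5 = 104.9 kN.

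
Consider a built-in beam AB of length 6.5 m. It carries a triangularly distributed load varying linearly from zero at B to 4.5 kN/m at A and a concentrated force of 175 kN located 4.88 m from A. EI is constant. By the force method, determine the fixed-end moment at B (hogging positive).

M_B = 166.1 kN·m

Release both end moments; the primary structure is a simply-supported span AB with redundants M_A and M_B.
On the primary (simply-supported) span, the end slopes from the loading are:
  at A: triangular load, peak 4.5: w₀L³/(45EI) = 27.46/EI
  at B: triangular load, peak 4.5: 7w₀L³/(360EI) = 24.03/EI
  at A: point load 175 at a = 4.88: Pab(L + b)/(6LEI) = 288/EI
  at B: point load 175 at a = 4.88: Pab(L + a)/(6LEI) = 403.7/EI
  θ_A0 = 315.5/EI,  θ_B0 = 427.7/EI
Flexibility coefficients: a unit moment at one end gives L/(3EI) there and L/(6EI) at the far end, so f₁₁ = f₂₂ = 2.167/EI and f₁₂ = f₂₁ = 1.083/EI.
Compatibility — zero rotation at each built-in end:
  2.167 M_A + 1.083 M_B = 315.5
  1.083 M_A + 2.167 M_B = 427.7
Solving the pair gives M_A = 62.55 kN·m and M_B = 166.1 kN·m (hogging).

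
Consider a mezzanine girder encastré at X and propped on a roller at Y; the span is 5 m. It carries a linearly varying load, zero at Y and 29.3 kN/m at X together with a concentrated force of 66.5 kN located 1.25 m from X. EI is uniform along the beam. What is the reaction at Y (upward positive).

R_Y = 20.36 kN

Remove the prop at Y; the released (primary) structure is a cantilever built in at X.
Primary-structure tip deflection at Y by superposition:
  triangular load, peak 29.3 at the fixed end: w₀L⁴/(30EI) = 610.4/EI
  point load 66.5 at a = 1.25: Pa²(3L − a)/(6EI) = 238.1/EI
  δ_0 = 848.5/EI
Flexibility coefficient — unit upward force at Y: δ_{YY} = L³/(3EI) = 41.67/EI.
Compatibility at Y: δ_0 − R_Y·δ_{YY} = 0, so R_Y = 848.5/41.67 = 20.36 kN.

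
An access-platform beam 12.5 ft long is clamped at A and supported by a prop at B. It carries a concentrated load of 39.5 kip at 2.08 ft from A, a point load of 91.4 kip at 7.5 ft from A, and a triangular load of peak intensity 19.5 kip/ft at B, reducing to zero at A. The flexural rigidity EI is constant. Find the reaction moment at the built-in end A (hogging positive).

M_A = 432.5 kip·ft

Take the reaction at B as the redundant and release it; the primary structure is a cantilever fixed at A.
Primary-structure tip deflection at B by superposition:
  point load 39.5 at a = 2.08: Pa²(3L − a)/(6EI) = 1009/EI
  point load 91.4 at a = 7.5: Pa²(3L − a)/(6EI) = 25706/EI
  triangular load, peak 19.5 at the free end: 11w₀L⁴/(120EI) = 43640/EI
  δ_0 = 70355/EI
Flexibility coefficient — unit upward force at B: δ_{BB} = L³/(3EI) = 651/EI.
Compatibility at B: δ_0 − R_B·δ_{BB} = 0, so R_B = 70355/651 = 108.1 kip.
Moment equilibrium about A: M_A = Σ(load moments about A) − R_B·L = 1783 − 108.1×12.5 = 432.5 kip·ft.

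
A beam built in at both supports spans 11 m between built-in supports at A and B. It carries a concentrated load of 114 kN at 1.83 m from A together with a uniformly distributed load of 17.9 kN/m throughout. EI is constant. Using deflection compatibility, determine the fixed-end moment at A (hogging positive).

M_A = 325.5 kN·m

Release both end moments; the primary structure is a simply-supported span AB with redundants M_A and M_B.
Simple-span end rotations at A and B under the given loads:
  at A: point load 114 at a = 1.83: Pab(L + b)/(6LEI) = 584.6/EI
  at B: point load 114 at a = 1.83: Pab(L + a)/(6LEI) = 371.9/EI
  at A: UDL 17.9: wL³/(24EI) = 992.7/EI
  at B: UDL 17.9: wL³/(24EI) = 992.7/EI
  θ_A0 = 1577/EI,  θ_B0 = 1365/EI
Flexibility coefficients: a unit moment at one end gives L/(3EI) there and L/(6EI) at the far end, so f₁₁ = f₂₂ = 3.667/EI and f₁₂ = f₂₁ = 1.833/EI.
Compatibility — zero rotation at each built-in end:
  3.667 M_A + 1.833 M_B = 1577
  1.833 M_A + 3.667 M_B = 1365
Solving the pair gives M_A = 325.5 kN·m and M_B = 209.4 kN·m (hogging).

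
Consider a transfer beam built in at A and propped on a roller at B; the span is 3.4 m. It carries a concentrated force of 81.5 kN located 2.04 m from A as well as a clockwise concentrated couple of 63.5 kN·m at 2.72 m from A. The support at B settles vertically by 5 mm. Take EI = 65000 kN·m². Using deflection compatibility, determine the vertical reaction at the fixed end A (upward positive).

Release the roller at B. Primary structure: cantilever fixed at A.
Free-end deflection of the primary structure under the applied loading (downward +):
  point load 81.5 at a = 2.04: Pa²(3L − a)/(6EI) = 461.3/EI
  clockwise couple 63.5 at a = 2.72: M₀a(2L − a)/(2EI) = 352.3/EI
  δ_0 = 813.6/EI
Flexibility coefficient — unit upward force at B: δ_{BB} = L³/(3EI) = 13.1/EI.
With EI = 65000 kN·m²: δ_0 = 0.012517 m and δ_{BB} = 0.000202 m/kN.
Compatibility — the beam at B must follow the support down by 0.005 m: δ_0 − R_B·δ_{BB} = 0.005, so R_B = (0.012517 − 0.005)/0.000202 = 37.3 kN.
Vertical equilibrium: R_A = ΣP − R_B = 81.5 − 37.3 = 44.2 kN.

R_A = 44.2 kN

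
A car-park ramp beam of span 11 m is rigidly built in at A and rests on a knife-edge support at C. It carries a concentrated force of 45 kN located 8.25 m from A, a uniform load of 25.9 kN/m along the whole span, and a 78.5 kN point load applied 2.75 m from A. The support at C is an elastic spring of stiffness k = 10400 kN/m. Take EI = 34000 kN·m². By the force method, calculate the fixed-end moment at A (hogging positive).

Remove the prop at C; the released (primary) structure is a cantilever built in at A.
Downward deflection at the released point C due to the loads:
  point load 45 at a = 8.25: Pa²(3L − a)/(6EI) = 12634/EI
  UDL 25.9: wL⁴/(8EI) = 47400/EI
  point load 78.5 at a = 2.75: Pa²(3L − a)/(6EI) = 2993/EI
  δ_0 = 63027/EI
Flexibility coefficient — unit upward force at C: δ_{CC} = L³/(3EI) = 443.7/EI.
With EI = 34000 kN·m²: δ_0 = 1.8537 m and δ_{CC} = 0.013049 m/kN.
Compatibility — the spring shortens by R_C/k under the reaction it provides: δ_0 − R_C·δ_{CC} = R_C/k. With 1/k = 0.000096 m/kN, R_C = δ_0 / (δ_{CC} + 1/k) = 1.8537 / (0.013049 + 0.000096) = 141 kN.
Moment equilibrium about A: M_A = Σ(load moments about A) − R_C·L = 2154 − 141×11 = 602.8 kN·m.

M_A = 602.8 kN·m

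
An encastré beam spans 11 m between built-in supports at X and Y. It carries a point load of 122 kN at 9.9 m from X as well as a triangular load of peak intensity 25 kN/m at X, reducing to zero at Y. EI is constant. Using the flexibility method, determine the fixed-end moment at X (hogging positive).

Release both end moments; the primary structure is a simply-supported span XY with redundants M_X and M_Y.
Simple-span end rotations at X and Y under the given loads:
  at X: point load 122 at a = 9.9: Pab(L + b)/(6LEI) = 243.6/EI
  at Y: point load 122 at a = 9.9: Pab(L + a)/(6LEI) = 420.7/EI
  at X: triangular load, peak 25: w₀L³/(45EI) = 739.4/EI
  at Y: triangular load, peak 25: 7w₀L³/(360EI) = 647/EI
  θ_X0 = 983/EI,  θ_Y0 = 1068/EI
Flexibility coefficients: a unit moment at one end gives L/(3EI) there and L/(6EI) at the far end, so f₁₁ = f₂₂ = 3.667/EI and f₁₂ = f₂₁ = 1.833/EI.
Compatibility — zero rotation at each built-in end:
  3.667 M_X + 1.833 M_Y = 983
  1.833 M_X + 3.667 M_Y = 1068
Solving the pair gives M_X = 163.3 kN·m and M_Y = 209.5 kN·m (hogging).

M_X = 163.3 kN·m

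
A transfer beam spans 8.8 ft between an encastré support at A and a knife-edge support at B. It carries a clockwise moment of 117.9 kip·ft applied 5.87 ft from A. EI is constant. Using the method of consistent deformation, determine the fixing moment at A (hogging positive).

Choose R_B as the redundant. The primary structure is the cantilever fixed at A.
Primary-structure tip deflection at B by superposition:
  clockwise couple 117.9 at a = 5.87: M₀a(2L − a)/(2EI) = 4059/EI
Flexibility coefficient — unit upward force at B: δ_{BB} = L³/(3EI) = 227.2/EI.
The prop prevents deflection at B: R_B = δ_0/δ_{BB} = 4059/227.2 = 17.87 kip.
Moment equilibrium about A: M_A = Σ(load moments about A) − R_B·L = 117.9 − 17.87×8.8 = -39.34 kip·ft.

M_A = -39.34 kip·ft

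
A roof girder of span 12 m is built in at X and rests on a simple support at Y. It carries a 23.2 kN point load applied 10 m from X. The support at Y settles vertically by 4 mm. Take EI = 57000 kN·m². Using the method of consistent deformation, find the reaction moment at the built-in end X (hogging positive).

Remove the prop at Y; the released (primary) structure is a cantilever built in at X.
Free-end deflection of the primary structure under the applied loading (downward +):
  point load 23.2 at a = 10: Pa²(3L − a)/(6EI) = 10053/EI
Flexibility coefficient — unit upward force at Y: δ_{YY} = L³/(3EI) = 576/EI.
With EI = 57000 kN·m²: δ_0 = 0.17637 m and δ_{YY} = 0.010105 m/kN.
Compatibility — the beam at Y must follow the support down by 0.004 m: δ_0 − R_Y·δ_{YY} = 0.004, so R_Y = (0.17637 − 0.004)/0.010105 = 17.06 kN.
Moment equilibrium about X: M_X = Σ(load moments about X) − R_Y·L = 232 − 17.06×12 = 27.31 kN·m.

M_X = 27.31 kN·m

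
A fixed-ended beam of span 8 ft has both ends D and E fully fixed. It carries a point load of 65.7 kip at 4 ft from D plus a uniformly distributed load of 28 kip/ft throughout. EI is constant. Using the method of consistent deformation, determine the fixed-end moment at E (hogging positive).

Take the two fixed-end moments M_D, M_E as redundants; the released structure is the simple span DE.
Simple-span end rotations at D and E under the given loads:
  at D: point load 65.7 at a = 4: Pab(L + b)/(6LEI) = 262.8/EI
  at E: point load 65.7 at a = 4: Pab(L + a)/(6LEI) = 262.8/EI
  at D: UDL 28: wL³/(24EI) = 597.3/EI
  at E: UDL 28: wL³/(24EI) = 597.3/EI
  θ_D0 = 860.1/EI,  θ_E0 = 860.1/EI
Flexibility coefficients: a unit moment at one end gives L/(3EI) there and L/(6EI) at the far end, so f₁₁ = f₂₂ = 2.667/EI and f₁₂ = f₂₁ = 1.333/EI.
Compatibility — zero rotation at each built-in end:
  2.667 M_D + 1.333 M_E = 860.1
  1.333 M_D + 2.667 M_E = 860.1
Solving the pair gives M_D = 215 kip·ft and M_E = 215 kip·ft (hogging).

M_E = 215 kip·ft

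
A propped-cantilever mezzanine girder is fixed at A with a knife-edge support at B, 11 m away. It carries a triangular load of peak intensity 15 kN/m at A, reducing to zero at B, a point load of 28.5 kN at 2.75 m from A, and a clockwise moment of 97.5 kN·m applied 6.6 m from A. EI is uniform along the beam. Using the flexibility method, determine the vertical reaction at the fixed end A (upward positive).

R_A = 80.88 kN

Take the reaction at B as the redundant and release it; the primary structure is a cantilever fixed at A.
Free-end deflection of the primary structure under the applied loading (downward +):
  triangular load, peak 15 at the fixed end: w₀L⁴/(30EI) = 7320/EI
  point load 28.5 at a = 2.75: Pa²(3L − a)/(6EI) = 1087/EI
  clockwise couple 97.5 at a = 6.6: M₀a(2L − a)/(2EI) = 4955/EI
  δ_0 = 13362/EI
Flexibility coefficient — unit upward force at B: δ_{BB} = L³/(3EI) = 443.7/EI.
The prop prevents deflection at B: R_B = δ_0/δ_{BB} = 13362/443.7 = 30.12 kN.
Vertical equilibrium: R_A = ΣP − R_B = 111 − 30.12 = 80.88 kN.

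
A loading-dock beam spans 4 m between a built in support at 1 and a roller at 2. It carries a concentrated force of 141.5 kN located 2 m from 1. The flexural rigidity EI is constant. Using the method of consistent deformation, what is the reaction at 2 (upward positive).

R_2 = 44.22 kN

Take the reaction at 2 as the redundant and release it; the primary structure is a cantilever fixed at 1.
Free-end deflection of the primary structure under the applied loading (downward +):
  point load 141.5 at a = 2: Pa²(3L − a)/(6EI) = 943.3/EI
Tip deflection under a unit load at 2: L³/(3EI) = 21.33/EI.
Compatibility at 2: δ_0 − R_2·δ_{22} = 0, so R_2 = 943.3/21.33 = 44.22 kN.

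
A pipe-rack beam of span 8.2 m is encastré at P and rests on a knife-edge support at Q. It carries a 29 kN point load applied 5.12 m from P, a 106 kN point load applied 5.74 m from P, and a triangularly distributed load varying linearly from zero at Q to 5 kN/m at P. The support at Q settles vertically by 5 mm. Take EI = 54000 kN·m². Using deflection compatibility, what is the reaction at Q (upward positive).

Choose R_Q as the redundant. The primary structure is the cantilever fixed at P.
Downward deflection at the released point Q due to the loads:
  point load 29 at a = 5.12: Pa²(3L − a)/(6EI) = 2468/EI
  point load 106 at a = 5.74: Pa²(3L − a)/(6EI) = 10978/EI
  triangular load, peak 5 at the fixed end: w₀L⁴/(30EI) = 753.5/EI
  δ_0 = 14200/EI
Flexibility coefficient — unit upward force at Q: δ_{QQ} = L³/(3EI) = 183.8/EI.
With EI = 54000 kN·m²: δ_0 = 0.26296 m and δ_{QQ} = 0.003404 m/kN.
Compatibility — the beam at Q must follow the support down by 0.005 m: δ_0 − R_Q·δ_{QQ} = 0.005, so R_Q = (0.26296 − 0.005)/0.003404 = 75.79 kN.

R_Q = 75.79 kN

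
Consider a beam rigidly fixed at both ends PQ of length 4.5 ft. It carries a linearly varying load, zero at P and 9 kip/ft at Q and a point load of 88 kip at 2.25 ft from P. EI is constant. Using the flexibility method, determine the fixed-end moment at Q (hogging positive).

Release both end moments; the primary structure is a simply-supported span PQ with redundants M_P and M_Q.
Simple-span end rotations at P and Q under the given loads:
  at P: triangular load, peak 9: 7w₀L³/(360EI) = 15.95/EI
  at Q: triangular load, peak 9: w₀L³/(45EI) = 18.23/EI
  at P: point load 88 at a = 2.25: Pab(L + b)/(6LEI) = 111.4/EI
  at Q: point load 88 at a = 2.25: Pab(L + a)/(6LEI) = 111.4/EI
  θ_P0 = 127.3/EI,  θ_Q0 = 129.6/EI
Flexibility coefficients: a unit moment at one end gives L/(3EI) there and L/(6EI) at the far end, so f₁₁ = f₂₂ = 1.5/EI and f₁₂ = f₂₁ = 0.75/EI.
Compatibility — zero rotation at each built-in end:
  1.5 M_P + 0.75 M_Q = 127.3
  0.75 M_P + 1.5 M_Q = 129.6
Solving the pair gives M_P = 55.58 kip·ft and M_Q = 58.61 kip·ft (hogging).

M_Q = 58.61 kip·ft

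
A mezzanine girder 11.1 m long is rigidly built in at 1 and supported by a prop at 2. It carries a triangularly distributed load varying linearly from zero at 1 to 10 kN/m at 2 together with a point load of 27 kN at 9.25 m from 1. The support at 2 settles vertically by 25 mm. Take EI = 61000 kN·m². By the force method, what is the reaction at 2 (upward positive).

R_2 = 47.49 kN

Remove the prop at 2; the released (primary) structure is a cantilever built in at 1.
Downward deflection at the released point 2 due to the loads:
  triangular load, peak 10 at the free end: 11w₀L⁴/(120EI) = 13916/EI
  point load 27 at a = 9.25: Pa²(3L − a)/(6EI) = 9260/EI
  δ_0 = 23176/EI
Tip deflection under a unit load at 2: L³/(3EI) = 455.9/EI.
With EI = 61000 kN·m²: δ_0 = 0.37993 m and δ_{22} = 0.007473 m/kN.
Compatibility — the beam at 2 must follow the support down by 0.025 m: δ_0 − R_2·δ_{22} = 0.025, so R_2 = (0.37993 − 0.025)/0.007473 = 47.49 kN.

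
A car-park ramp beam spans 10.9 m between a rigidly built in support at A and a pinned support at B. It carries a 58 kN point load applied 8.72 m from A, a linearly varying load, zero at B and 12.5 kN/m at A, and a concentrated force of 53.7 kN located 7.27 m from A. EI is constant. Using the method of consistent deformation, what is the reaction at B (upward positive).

Remove the prop at B; the released (primary) structure is a cantilever built in at A.
Primary-structure tip deflection at B by superposition:
  point load 58 at a = 8.72: Pa²(3L − a)/(6EI) = 17626/EI
  triangular load, peak 12.5 at the fixed end: w₀L⁴/(30EI) = 5882/EI
  point load 53.7 at a = 7.27: Pa²(3L − a)/(6EI) = 12029/EI
  δ_0 = 35537/EI
Flexibility coefficient — unit upward force at B: δ_{BB} = L³/(3EI) = 431.7/EI.
Compatibility at B: δ_0 − R_B·δ_{BB} = 0, so R_B = 35537/431.7 = 82.32 kN.

R_B = 82.32 kN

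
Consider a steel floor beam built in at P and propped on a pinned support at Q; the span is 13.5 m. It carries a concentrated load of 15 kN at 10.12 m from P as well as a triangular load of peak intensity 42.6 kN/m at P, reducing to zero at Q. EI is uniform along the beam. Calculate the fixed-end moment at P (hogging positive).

M_P = 541.4 kN·m

Take the reaction at Q as the redundant and release it; the primary structure is a cantilever fixed at P.
Deflection at Q on the released cantilever, summing each load's contribution:
  point load 15 at a = 10.12: Pa²(3L − a)/(6EI) = 7778/EI
  triangular load, peak 42.6 at the fixed end: w₀L⁴/(30EI) = 47165/EI
  δ_0 = 54944/EI
Flexibility coefficient — unit upward force at Q: δ_{QQ} = L³/(3EI) = 820.1/EI.
The prop prevents deflection at Q: R_Q = δ_0/δ_{QQ} = 54944/820.1 = 66.99 kN.
Moment equilibrium about P: M_P = Σ(load moments about P) − R_Q·L = 1446 − 66.99×13.5 = 541.4 kN·m.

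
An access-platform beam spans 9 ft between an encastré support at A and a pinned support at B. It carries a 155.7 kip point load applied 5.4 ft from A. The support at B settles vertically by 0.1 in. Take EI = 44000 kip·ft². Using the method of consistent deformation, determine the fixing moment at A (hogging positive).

Choose R_B as the redundant. The primary structure is the cantilever fixed at A.
Free-end deflection of the primary structure under the applied loading (downward +):
  point load 155.7 at a = 5.4: Pa²(3L − a)/(6EI) = 16345/EI
Flexibility coefficient — unit upward force at B: δ_{BB} = L³/(3EI) = 243/EI.
With EI = 44000 kip·ft²: δ_0 = 0.37147 ft and δ_{BB} = 0.005523 ft/kip.
Compatibility — the beam at B must follow the support down by 0.008333 ft: δ_0 − R_B·δ_{BB} = 0.008333, so R_B = (0.37147 − 0.008333)/0.005523 = 65.75 kip.
Moment equilibrium about A: M_A = Σ(load moments about A) − R_B·L = 840.8 − 65.75×9 = 249 kip·ft.

M_A = 249 kip·ft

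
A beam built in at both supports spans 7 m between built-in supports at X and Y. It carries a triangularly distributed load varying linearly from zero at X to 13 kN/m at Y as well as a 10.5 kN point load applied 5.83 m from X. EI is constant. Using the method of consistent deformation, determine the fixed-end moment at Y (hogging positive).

Take the two fixed-end moments M_X, M_Y as redundants; the released structure is the simple span XY.
Simple-span end rotations at X and Y under the given loads:
  at X: triangular load, peak 13: 7w₀L³/(360EI) = 86.7/EI
  at Y: triangular load, peak 13: w₀L³/(45EI) = 99.09/EI
  at X: point load 10.5 at a = 5.83: Pab(L + b)/(6LEI) = 13.93/EI
  at Y: point load 10.5 at a = 5.83: Pab(L + a)/(6LEI) = 21.88/EI
  θ_X0 = 100.6/EI,  θ_Y0 = 121/EI
Flexibility coefficients: a unit moment at one end gives L/(3EI) there and L/(6EI) at the far end, so f₁₁ = f₂₂ = 2.333/EI and f₁₂ = f₂₁ = 1.167/EI.
Compatibility — zero rotation at each built-in end:
  2.333 M_X + 1.167 M_Y = 100.6
  1.167 M_X + 2.333 M_Y = 121
Solving the pair gives M_X = 22.94 kN·m and M_Y = 40.37 kN·m (hogging).

M_Y = 40.37 kN·m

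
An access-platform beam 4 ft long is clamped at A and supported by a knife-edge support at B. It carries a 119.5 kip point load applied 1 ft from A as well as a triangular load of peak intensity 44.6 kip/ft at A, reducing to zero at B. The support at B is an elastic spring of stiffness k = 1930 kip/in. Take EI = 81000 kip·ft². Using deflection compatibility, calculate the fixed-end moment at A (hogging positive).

Release the roller at B. Primary structure: cantilever fixed at A.
Free-end deflection of the primary structure under the applied loading (downward +):
  point load 119.5 at a = 1: Pa²(3L − a)/(6EI) = 219.1/EI
  triangular load, peak 44.6 at the fixed end: w₀L⁴/(30EI) = 380.6/EI
  δ_0 = 599.7/EI
Tip deflection under a unit load at B: L³/(3EI) = 21.33/EI.
With EI = 81000 kip·ft²: δ_0 = 0.007403 ft and δ_{BB} = 0.000263 ft/kip.
Compatibility — the spring shortens by R_B/k under the reaction it provides: δ_0 − R_B·δ_{BB} = R_B/k. With 1/k = 1/(1930×12) ft/kip = 0.000043 ft/kip, R_B = δ_0 / (δ_{BB} + 1/k) = 0.007403 / (0.000263 + 0.000043) = 24.15 kip.
Moment equilibrium about A: M_A = Σ(load moments about A) − R_B·L = 238.4 − 24.15×4 = 141.8 kip·ft.

M_A = 141.8 kip·ft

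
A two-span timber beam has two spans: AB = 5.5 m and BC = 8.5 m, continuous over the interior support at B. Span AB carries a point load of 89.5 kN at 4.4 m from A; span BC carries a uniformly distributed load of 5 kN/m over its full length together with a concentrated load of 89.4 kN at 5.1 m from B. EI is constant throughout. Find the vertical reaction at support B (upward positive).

Take M_B as the redundant. Released structure: two simple spans AB and BC with a hinge at B.
Rotations at B on the released spans (each span's end-slope, ×1/EI):
  span AB: point load 89.5 at a = 4.4: Pab(L + a)/(6LEI) = 130/EI
  span BC: UDL 5: wL³/(24EI) = 127.9/EI
  span BC: point load 89.4 at a = 5.1: Pab(L + b)/(6LEI) = 361.7/EI
  relative rotation θ_0 = (130 + 489.7)/EI = 619.6/EI
A unit hogging moment at B produces rotation L₁/(3EI) + L₂/(3EI) = 4.667/EI.
Slope continuity at B: θ_0 = M_B·4.667/EI, so M_B = 619.6/4.667 = 132.8 kN·m (hogging).
Span AB, ΣM about A with M_B applied at B: R_B^{AB}·5.5 = 393.8 + 132.8, so R_B^{AB} = 95.74 kN and R_A = 89.5 − 95.74 = -6.241 kN.
Span BC, ΣM about C: R_B^{BC}·8.5 = 484.6 + 132.8, so R_B^{BC} = 72.63 kN and R_C = 131.9 − 72.63 = 59.27 kN.
R_B = 95.74 + 72.63 = 168.4 kN.

R_B = 168.4 kN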